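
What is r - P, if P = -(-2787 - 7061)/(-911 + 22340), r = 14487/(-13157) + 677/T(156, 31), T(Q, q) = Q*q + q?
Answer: -1950664395172/1372208565051 ≈ -1.4216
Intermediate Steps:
T(Q, q) = q + Q*q
r = -61600940/64035119 (r = 14487/(-13157) + 677/((31*(1 + 156))) = 14487*(-1/13157) + 677/((31*157)) = -14487/13157 + 677/4867 = -61600940/64035119 ≈ -0.96199)
P = 9848/21429 (P = -(-9848)/21429 = -1*(-9848/21429) = 9848/21429 ≈ 0.45956)
r - P = -61600940/64035119 - 1*9848/21429 = -61600940/64035119 - 9848/21429 = -1950664395172/1372208565051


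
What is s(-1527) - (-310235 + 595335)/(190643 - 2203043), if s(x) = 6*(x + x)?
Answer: -368749325/20124 ≈ -18324.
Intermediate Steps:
s(x) = 12*x (s(x) = 6*(2*x) = 12*x)
s(-1527) - (-310235 + 595335)/(190643 - 2203043) = 12*(-1527) - (-310235 + 595335)/(190643 - 2203043) = -18324 - 285100/(-2012400) = -18324 - 285100*(-1)/2012400 = -18324 - 1*(-2851/20124) = -18324 + 2851/20124 = -368749325/20124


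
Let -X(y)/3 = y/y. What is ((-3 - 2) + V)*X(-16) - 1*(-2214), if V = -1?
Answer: 2232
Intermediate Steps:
X(y) = -3 (X(y) = -3*y/y = -3*1 = -3)
((-3 - 2) + V)*X(-16) - 1*(-2214) = ((-3 - 2) - 1)*(-3) - 1*(-2214) = (-5 - 1)*(-3) + 2214 = -6*(-3) + 2214 = 18 + 2214 = 2232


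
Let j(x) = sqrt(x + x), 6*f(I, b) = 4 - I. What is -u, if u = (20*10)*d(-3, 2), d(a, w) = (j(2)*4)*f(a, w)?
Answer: -5600/3 ≈ -1866.7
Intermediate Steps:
f(I, b) = 2/3 - I/6 (f(I, b) = (4 - I)/6 = 2/3 - I/6)
j(x) = sqrt(2)*sqrt(x) (j(x) = sqrt(2*x) = sqrt(2)*sqrt(x))
d(a, w) = 16/3 - 4*a/3 (d(a, w) = ((sqrt(2)*sqrt(2))*4)*(2/3 - a/6) = (2*4)*(2/3 - a/6) = 8*(2/3 - a/6) = 16/3 - 4*a/3)
u = 5600/3 (u = (20*10)*(16/3 - 4/3*(-3)) = 200*(16/3 + 4) = 200*(28/3) = 5600/3 ≈ 1866.7)
-u = -1*5600/3 = -5600/3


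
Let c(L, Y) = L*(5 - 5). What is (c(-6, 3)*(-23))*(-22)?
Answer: 0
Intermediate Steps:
c(L, Y) = 0 (c(L, Y) = L*0 = 0)
(c(-6, 3)*(-23))*(-22) = (0*(-23))*(-22) = 0*(-22) = 0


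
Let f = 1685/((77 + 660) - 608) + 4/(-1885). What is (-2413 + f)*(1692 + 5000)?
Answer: -3905326969712/243165 ≈ -1.6060e+7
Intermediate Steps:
f = 3175709/243165 (f = 1685/(737 - 608) + 4*(-1/1885) = 1685/129 - 4/1885 = 3175709/243165 ≈ 13.060)
(-2413 + f)*(1692 + 5000) = (-2413 + 3175709/243165)*(1692 + 5000) = -583581436/243165*6692 = -3905326969712/243165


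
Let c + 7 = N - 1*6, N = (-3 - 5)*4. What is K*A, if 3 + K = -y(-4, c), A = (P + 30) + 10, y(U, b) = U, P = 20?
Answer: 60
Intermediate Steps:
N = -32 (N = -8*4 = -32)
c = -45 (c = -7 + (-32 - 1*6) = -7 + (-32 - 6) = -7 - 38 = -45)
A = 60 (A = (20 + 30) + 10 = 50 + 10 = 60)
K = 1 (K = -3 - 1*(-4) = -3 + 4 = 1)
K*A = 1*60 = 60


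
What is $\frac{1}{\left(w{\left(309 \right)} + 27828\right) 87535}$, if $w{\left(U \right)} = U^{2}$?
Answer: $\frac{1}{10793853315} \approx 9.2645 \cdot 10^{-11}$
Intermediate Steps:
$\frac{1}{\left(w{\left(309 \right)} + 27828\right) 87535} = \frac{1}{\left(309^{2} + 27828\right) 87535} = \frac{1}{95481 + 27828} \cdot \frac{1}{87535} = \frac{1}{123309} \cdot \frac{1}{87535} = \frac{1}{10793853315}$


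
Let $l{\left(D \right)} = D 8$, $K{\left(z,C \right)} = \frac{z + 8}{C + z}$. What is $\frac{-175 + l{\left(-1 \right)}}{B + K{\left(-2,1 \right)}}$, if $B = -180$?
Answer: $\frac{61}{62} \approx 0.98387$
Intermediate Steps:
$K{\left(z,C \right)} = \frac{8 + z}{C + z}$
$l{\left(D \right)} = 8 D$
$\frac{-175 + l{\left(-1 \right)}}{B + K{\left(-2,1 \right)}} = \frac{-175 + 8 \left(-1\right)}{-180 + \frac{8 - 2}{1 - 2}} = \frac{-175 - 8}{-180 + \frac{1}{-1} \cdot 6} = - \frac{183}{-180 - 6} = - \frac{183}{-186} = \left(-183\right) \left(- \frac{1}{186}\right) = \frac{61}{62}$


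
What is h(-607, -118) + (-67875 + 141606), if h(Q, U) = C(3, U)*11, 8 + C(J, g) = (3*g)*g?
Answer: 533135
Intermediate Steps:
C(J, g) = -8 + 3*g² (C(J, g) = -8 + (3*g)*g = -8 + 3*g²)
h(Q, U) = -88 + 33*U² (h(Q, U) = (-8 + 3*U²)*11 = -88 + 33*U²)
h(-607, -118) + (-67875 + 141606) = (-88 + 33*(-118)²) + (-67875 + 141606) = (-88 + 33*13924) + 73731 = (-88 + 459492) + 73731 = 459404 + 73731 = 533135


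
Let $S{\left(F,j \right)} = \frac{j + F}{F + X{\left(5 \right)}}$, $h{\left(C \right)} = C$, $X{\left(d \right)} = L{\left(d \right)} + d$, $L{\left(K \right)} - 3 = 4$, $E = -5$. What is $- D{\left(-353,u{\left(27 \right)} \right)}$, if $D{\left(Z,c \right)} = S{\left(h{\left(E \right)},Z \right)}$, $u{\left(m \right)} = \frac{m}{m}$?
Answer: $\frac{358}{7} \approx 51.143$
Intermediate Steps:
$L{\left(K \right)} = 7$ ($L{\left(K \right)} = 3 + 4 = 7$)
$X{\left(d \right)} = 7 + d$
$S{\left(F,j \right)} = \frac{F + j}{12 + F}$ ($S{\left(F,j \right)} = \frac{j + F}{F + \left(7 + 5\right)} = \frac{F + j}{F + 12} = \frac{F + j}{12 + F}$)
$u{\left(m \right)} = 1$
$D{\left(Z,c \right)} = - \frac{5}{7} + \frac{Z}{7}$ ($D{\left(Z,c \right)} = \frac{-5 + Z}{12 - 5} = \frac{-5 + Z}{7} = - \frac{5}{7} + \frac{Z}{7}$)
$- D{\left(-353,u{\left(27 \right)} \right)} = - (- \frac{5}{7} + \frac{1}{7} \left(-353\right)) = - (- \frac{5}{7} - \frac{353}{7}) = \left(-1\right) \left(- \frac{358}{7}\right) = \frac{358}{7}$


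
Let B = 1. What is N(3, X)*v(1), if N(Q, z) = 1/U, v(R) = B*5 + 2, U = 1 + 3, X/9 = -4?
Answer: 7/4 ≈ 1.7500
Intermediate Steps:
X = -36 (X = 9*(-4) = -36)
U = 4
v(R) = 7 (v(R) = 1*5 + 2 = 5 + 2 = 7)
N(Q, z) = ¼ (N(Q, z) = 1/4 = ¼)
N(3, X)*v(1) = (¼)*7 = 7/4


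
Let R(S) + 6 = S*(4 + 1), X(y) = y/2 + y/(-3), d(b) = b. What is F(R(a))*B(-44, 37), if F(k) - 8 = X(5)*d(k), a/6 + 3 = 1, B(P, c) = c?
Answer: -1739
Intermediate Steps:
X(y) = y/6 (X(y) = y*(½) + y*(-⅓) = y/2 - y/3 = y/6)
a = -12 (a = -18 + 6*1 = -18 + 6 = -12)
R(S) = -6 + 5*S (R(S) = -6 + S*(4 + 1) = -6 + S*5 = -6 + 5*S)
F(k) = 8 + 5*k/6 (F(k) = 8 + ((⅙)*5)*k = 8 + 5*k/6)
F(R(a))*B(-44, 37) = (8 + 5*(-6 + 5*(-12))/6)*37 = (8 + 5*(-6 - 60)/6)*37 = (8 + (⅚)*(-66))*37 = (8 - 55)*37 = -47*37 = -1739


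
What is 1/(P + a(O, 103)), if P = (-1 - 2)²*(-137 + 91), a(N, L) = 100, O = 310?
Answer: -1/314 ≈ -0.0031847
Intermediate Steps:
P = -414 (P = (-3)²*(-46) = 9*(-46) = -414)
1/(P + a(O, 103)) = 1/(-414 + 100) = 1/(-314) = -1/314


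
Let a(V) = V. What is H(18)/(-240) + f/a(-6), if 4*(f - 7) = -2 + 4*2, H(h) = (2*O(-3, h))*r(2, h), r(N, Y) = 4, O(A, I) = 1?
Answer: -29/20 ≈ -1.4500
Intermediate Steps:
H(h) = 8 (H(h) = (2*1)*4 = 2*4 = 8)
f = 17/2 (f = 7 + (-2 + 4*2)/4 = 7 + (-2 + 8)/4 = 7 + (¼)*6 = 7 + 3/2 = 17/2 ≈ 8.5000)
H(18)/(-240) + f/a(-6) = 8/(-240) + (17/2)/(-6) = 8*(-1/240) + (17/2)*(-⅙) = -1/30 - 17/12 = -29/20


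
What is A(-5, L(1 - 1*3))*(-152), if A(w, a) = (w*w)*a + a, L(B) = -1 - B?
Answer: -3952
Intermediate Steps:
A(w, a) = a + a*w² (A(w, a) = w²*a + a = a*w² + a = a + a*w²)
A(-5, L(1 - 1*3))*(-152) = ((-1 - (1 - 1*3))*(1 + (-5)²))*(-152) = ((-1 - (1 - 3))*(1 + 25))*(-152) = ((-1 - 1*(-2))*26)*(-152) = ((-1 + 2)*26)*(-152) = (1*26)*(-152) = 26*(-152) = -3952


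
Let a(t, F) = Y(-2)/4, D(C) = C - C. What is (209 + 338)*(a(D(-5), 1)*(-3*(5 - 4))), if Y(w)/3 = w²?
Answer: -4923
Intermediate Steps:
Y(w) = 3*w²
D(C) = 0
a(t, F) = 3 (a(t, F) = (3*(-2)²)/4 = (3*4)*(¼) = 12*(¼) = 3)
(209 + 338)*(a(D(-5), 1)*(-3*(5 - 4))) = (209 + 338)*(3*(-3*(5 - 4))) = 547*(3*(-3*1)) = 547*(3*(-3)) = 547*(-9) = -4923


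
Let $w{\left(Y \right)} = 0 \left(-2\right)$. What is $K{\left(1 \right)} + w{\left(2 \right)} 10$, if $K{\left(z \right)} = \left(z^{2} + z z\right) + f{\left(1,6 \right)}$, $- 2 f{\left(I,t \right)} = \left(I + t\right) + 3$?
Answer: $-3$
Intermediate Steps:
$w{\left(Y \right)} = 0$
$f{\left(I,t \right)} = - \frac{3}{2} - \frac{I}{2} - \frac{t}{2}$ ($f{\left(I,t \right)} = - \frac{\left(I + t\right) + 3}{2} = - \frac{3 + I + t}{2} = - \frac{3}{2} - \frac{I}{2} - \frac{t}{2}$)
$K{\left(z \right)} = -5 + 2 z^{2}$ ($K{\left(z \right)} = \left(z^{2} + z z\right) - 5 = \left(z^{2} + z^{2}\right) - 5 = 2 z^{2} - 5 = -5 + 2 z^{2}$)
$K{\left(1 \right)} + w{\left(2 \right)} 10 = \left(-5 + 2 \cdot 1^{2}\right) + 0 \cdot 10 = \left(-5 + 2 \cdot 1\right) + 0 = \left(-5 + 2\right) + 0 = -3 + 0 = -3$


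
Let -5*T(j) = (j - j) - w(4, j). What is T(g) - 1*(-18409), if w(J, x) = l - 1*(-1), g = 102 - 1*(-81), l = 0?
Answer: 92046/5 ≈ 18409.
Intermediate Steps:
g = 183 (g = 102 + 81 = 183)
w(J, x) = 1 (w(J, x) = 0 - 1*(-1) = 0 + 1 = 1)
T(j) = 1/5 (T(j) = -((j - j) - 1*1)/5 = -(0 - 1)/5 = -1/5*(-1) = 1/5)
T(g) - 1*(-18409) = 1/5 - 1*(-18409) = 1/5 + 18409 = 92046/5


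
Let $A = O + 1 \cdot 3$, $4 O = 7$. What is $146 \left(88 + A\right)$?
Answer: $\frac{27083}{2} \approx 13542.0$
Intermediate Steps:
$O = \frac{7}{4}$ ($O = \frac{1}{4} \cdot 7 = \frac{7}{4} \approx 1.75$)
$A = \frac{19}{4}$ ($A = \frac{7}{4} + 1 \cdot 3 = \frac{7}{4} + 3 = \frac{19}{4} \approx 4.75$)
$146 \left(88 + A\right) = 146 \left(88 + \frac{19}{4}\right) = 146 \cdot \frac{371}{4} = \frac{27083}{2}$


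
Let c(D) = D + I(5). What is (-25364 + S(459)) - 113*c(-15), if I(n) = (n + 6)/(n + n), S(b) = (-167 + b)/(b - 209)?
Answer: -5948033/250 ≈ -23792.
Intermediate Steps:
S(b) = (-167 + b)/(-209 + b)
I(n) = (6 + n)/(2*n) (I(n) = (6 + n)/((2*n)) = (6 + n)*(1/(2*n)) = (6 + n)/(2*n))
c(D) = 11/10 + D (c(D) = D + (½)*(6 + 5)/5 = D + (½)*(⅕)*11 = D + 11/10 = 11/10 + D)
(-25364 + S(459)) - 113*c(-15) = (-25364 + (-167 + 459)/(-209 + 459)) - 113*(11/10 - 15) = (-25364 + 292/250) - 113*(-139)/10 = (-25364 + (1/250)*292) - 1*(-15707/10) = (-25364 + 146/125) + 15707/10 = -3170354/125 + 15707/10 = -5948033/250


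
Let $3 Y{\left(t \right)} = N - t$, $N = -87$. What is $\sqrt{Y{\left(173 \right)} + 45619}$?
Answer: $\frac{\sqrt{409791}}{3} \approx 213.38$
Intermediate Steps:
$Y{\left(t \right)} = -29 - \frac{t}{3}$ ($Y{\left(t \right)} = \frac{-87 - t}{3} = -29 - \frac{t}{3}$)
$\sqrt{Y{\left(173 \right)} + 45619} = \sqrt{\left(-29 - \frac{173}{3}\right) + 45619} = \sqrt{- \frac{260}{3} + 45619} = \sqrt{\frac{136597}{3}} = \frac{\sqrt{409791}}{3}$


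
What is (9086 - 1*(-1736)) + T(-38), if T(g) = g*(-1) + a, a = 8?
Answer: 10868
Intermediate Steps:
T(g) = 8 - g (T(g) = g*(-1) + 8 = -g + 8 = 8 - g)
(9086 - 1*(-1736)) + T(-38) = (9086 - 1*(-1736)) + (8 - 1*(-38)) = (9086 + 1736) + (8 + 38) = 10822 + 46 = 10868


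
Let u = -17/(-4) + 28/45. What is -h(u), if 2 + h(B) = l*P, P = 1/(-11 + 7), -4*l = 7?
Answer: 25/16 ≈ 1.5625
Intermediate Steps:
l = -7/4 (l = -¼*7 = -7/4 ≈ -1.7500)
P = -¼ (P = 1/(-4) = -¼ ≈ -0.25000)
u = 877/180 (u = -17*(-¼) + 28*(1/45) = 17/4 + 28/45 = 877/180 ≈ 4.8722)
h(B) = -25/16 (h(B) = -2 - 7/4*(-¼) = -2 + 7/16 = -25/16)
-h(u) = -1*(-25/16) = 25/16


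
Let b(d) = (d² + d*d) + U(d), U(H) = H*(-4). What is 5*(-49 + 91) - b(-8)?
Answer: 50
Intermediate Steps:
U(H) = -4*H
b(d) = -4*d + 2*d² (b(d) = (d² + d*d) - 4*d = (d² + d²) - 4*d = 2*d² - 4*d = -4*d + 2*d²)
5*(-49 + 91) - b(-8) = 5*(-49 + 91) - 2*(-8)*(-2 - 8) = 5*42 - 2*(-8)*(-10) = 210 - 1*160 = 210 - 160 = 50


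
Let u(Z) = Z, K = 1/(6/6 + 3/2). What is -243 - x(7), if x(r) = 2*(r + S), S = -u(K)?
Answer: -1281/5 ≈ -256.20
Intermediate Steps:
K = ⅖ (K = 1/(6*(⅙) + 3*(½)) = 1/(1 + 3/2) = 1/(5/2) = ⅖ ≈ 0.40000)
S = -⅖ (S = -1*⅖ = -⅖ ≈ -0.40000)
x(r) = -⅘ + 2*r (x(r) = 2*(r - ⅖) = 2*(-⅖ + r) = -⅘ + 2*r)
-243 - x(7) = -243 - (-⅘ + 2*7) = -243 - (-⅘ + 14) = -243 - 1*66/5 = -243 - 66/5 = -1281/5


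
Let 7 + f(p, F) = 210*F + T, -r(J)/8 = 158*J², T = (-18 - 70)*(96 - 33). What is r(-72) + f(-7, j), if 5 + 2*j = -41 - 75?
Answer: -6570832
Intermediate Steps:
j = -121/2 (j = -5/2 + (-41 - 75)/2 = -5/2 + (½)*(-116) = -5/2 - 58 = -121/2 ≈ -60.500)
T = -5544 (T = -88*63 = -5544)
r(J) = -1264*J²
f(p, F) = -5551 + 210*F (f(p, F) = -7 + (210*F - 5544) = -7 + (-5544 + 210*F) = -5551 + 210*F)
r(-72) + f(-7, j) = -1264*(-72)² + (-5551 + 210*(-121/2)) = -1264*5184 + (-5551 - 12705) = -6552576 - 18256 = -6570832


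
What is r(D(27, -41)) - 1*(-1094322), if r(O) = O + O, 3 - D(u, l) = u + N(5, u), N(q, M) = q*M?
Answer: 1094004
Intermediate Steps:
N(q, M) = M*q
D(u, l) = 3 - 6*u (D(u, l) = 3 - (u + u*5) = 3 - (u + 5*u) = 3 - 6*u)
r(O) = 2*O
r(D(27, -41)) - 1*(-1094322) = 2*(3 - 6*27) - 1*(-1094322) = 2*(3 - 162) + 1094322 = 2*(-159) + 1094322 = -318 + 1094322 = 1094004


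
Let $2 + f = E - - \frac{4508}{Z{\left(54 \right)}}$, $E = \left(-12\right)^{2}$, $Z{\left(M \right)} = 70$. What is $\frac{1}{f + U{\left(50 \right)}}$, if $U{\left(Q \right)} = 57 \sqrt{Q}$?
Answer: $- \frac{860}{499371} + \frac{2375 \sqrt{2}}{998742} \approx 0.0016408$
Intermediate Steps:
$E = 144$
$f = \frac{1032}{5}$ ($f = -2 + \left(144 - - \frac{4508}{70}\right) = -2 + \left(144 - \left(-4508\right) \frac{1}{70}\right) = -2 + \left(144 - - \frac{322}{5}\right) = -2 + \left(144 + \frac{322}{5}\right) = -2 + \frac{1042}{5} = \frac{1032}{5} \approx 206.4$)
$\frac{1}{f + U{\left(50 \right)}} = \frac{1}{\frac{1032}{5} + 57 \sqrt{50}} = \frac{1}{\frac{1032}{5} + 57 \cdot 5 \sqrt{2}} = \frac{1}{\frac{1032}{5} + 285 \sqrt{2}}$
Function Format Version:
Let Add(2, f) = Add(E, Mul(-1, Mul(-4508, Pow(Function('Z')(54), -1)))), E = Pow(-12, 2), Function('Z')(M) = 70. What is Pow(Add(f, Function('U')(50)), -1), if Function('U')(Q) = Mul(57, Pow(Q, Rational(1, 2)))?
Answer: Add(Rational(-860, 499371), Mul(Rational(2375, 998742), Pow(2, Rational(1, 2)))) ≈ 0.0016408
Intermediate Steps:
E = 144
f = Rational(1032, 5) (f = Add(-2, Add(144, Mul(-1, Mul(-4508, Pow(70, -1))))) = Add(-2, Add(144, Mul(-1, Mul(-4508, Rational(1, 70))))) = Add(-2, Add(144, Mul(-1, Rational(-322, 5)))) = Add(-2, Add(144, Rational(322, 5))) = Add(-2, Rational(1042, 5)) = Rational(1032, 5) ≈ 206.40)
Pow(Add(f, Function('U')(50)), -1) = Pow(Add(Rational(1032, 5), Mul(57, Pow(50, Rational(1, 2)))), -1) = Pow(Add(Rational(1032, 5), Mul(57, Mul(5, Pow(2, Rational(1, 2))))), -1) = Pow(Add(Rational(1032, 5), Mul(285, Pow(2, Rational(1, 2)))), -1)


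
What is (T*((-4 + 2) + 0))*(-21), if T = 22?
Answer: 924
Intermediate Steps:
(T*((-4 + 2) + 0))*(-21) = (22*((-4 + 2) + 0))*(-21) = (22*(-2 + 0))*(-21) = (22*(-2))*(-21) = -44*(-21) = 924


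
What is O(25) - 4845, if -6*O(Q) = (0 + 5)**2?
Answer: -29095/6 ≈ -4849.2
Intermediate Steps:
O(Q) = -25/6 (O(Q) = -(0 + 5)**2/6 = -1/6*5**2 = -1/6*25 = -25/6)
O(25) - 4845 = -25/6 - 4845 = -29095/6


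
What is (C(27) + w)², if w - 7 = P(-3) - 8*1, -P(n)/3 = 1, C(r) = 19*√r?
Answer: 9763 - 456*√3 ≈ 8973.2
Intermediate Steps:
P(n) = -3 (P(n) = -3*1 = -3)
w = -4 (w = 7 + (-3 - 8*1) = 7 + (-3 - 8) = 7 - 11 = -4)
(C(27) + w)² = (19*√27 - 4)² = (19*(3*√3) - 4)² = (57*√3 - 4)² = (-4 + 57*√3)²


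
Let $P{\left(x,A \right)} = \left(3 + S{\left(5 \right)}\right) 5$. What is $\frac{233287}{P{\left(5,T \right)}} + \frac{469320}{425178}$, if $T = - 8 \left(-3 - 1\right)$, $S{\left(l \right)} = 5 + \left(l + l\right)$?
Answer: $\frac{5512818827}{2125890} \approx 2593.2$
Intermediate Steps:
$S{\left(l \right)} = 5 + 2 l$
$T = 32$ ($T = \left(-8\right) \left(-4\right) = 32$)
$P{\left(x,A \right)} = 90$ ($P{\left(x,A \right)} = \left(3 + \left(5 + 2 \cdot 5\right)\right) 5 = \left(3 + \left(5 + 10\right)\right) 5 = \left(3 + 15\right) 5 = 18 \cdot 5 = 90$)
$\frac{233287}{P{\left(5,T \right)}} + \frac{469320}{425178} = \frac{233287}{90} + \frac{469320}{425178} = 233287 \cdot \frac{1}{90} + 469320 \cdot \frac{1}{425178} = \frac{233287}{90} + \frac{78220}{70863} = \frac{5512818827}{2125890}$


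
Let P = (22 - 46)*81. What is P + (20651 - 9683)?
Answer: 9024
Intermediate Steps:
P = -1944 (P = -24*81 = -1944)
P + (20651 - 9683) = -1944 + (20651 - 9683) = -1944 + 10968 = 9024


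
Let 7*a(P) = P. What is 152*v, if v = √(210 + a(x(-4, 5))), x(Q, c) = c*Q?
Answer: 760*√406/7 ≈ 2187.7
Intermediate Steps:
x(Q, c) = Q*c
a(P) = P/7
v = 5*√406/7 (v = √(210 + (-4*5)/7) = √(210 + (⅐)*(-20)) = √(210 - 20/7) = √(1450/7) = 5*√406/7 ≈ 14.392)
152*v = 152*(5*√406/7) = 760*√406/7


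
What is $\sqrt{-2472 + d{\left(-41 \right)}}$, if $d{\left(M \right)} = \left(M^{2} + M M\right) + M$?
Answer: $\sqrt{849} \approx 29.138$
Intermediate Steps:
$d{\left(M \right)} = M + 2 M^{2}$ ($d{\left(M \right)} = \left(M^{2} + M^{2}\right) + M = 2 M^{2} + M = M + 2 M^{2}$)
$\sqrt{-2472 + d{\left(-41 \right)}} = \sqrt{-2472 - 41 \left(1 + 2 \left(-41\right)\right)} = \sqrt{-2472 - 41 \left(1 - 82\right)} = \sqrt{-2472 - -3321} = \sqrt{-2472 + 3321} = \sqrt{849}$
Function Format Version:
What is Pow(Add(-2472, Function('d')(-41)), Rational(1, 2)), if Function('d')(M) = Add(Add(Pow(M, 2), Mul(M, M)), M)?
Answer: Pow(849, Rational(1, 2)) ≈ 29.138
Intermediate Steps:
Function('d')(M) = Add(M, Mul(2, Pow(M, 2))) (Function('d')(M) = Add(Add(Pow(M, 2), Pow(M, 2)), M) = Add(Mul(2, Pow(M, 2)), M) = Add(M, Mul(2, Pow(M, 2))))
Pow(Add(-2472, Function('d')(-41)), Rational(1, 2)) = Pow(Add(-2472, Mul(-41, Add(1, Mul(2, -41)))), Rational(1, 2)) = Pow(Add(-2472, Mul(-41, Add(1, -82))), Rational(1, 2)) = Pow(Add(-2472, Mul(-41, -81)), Rational(1, 2)) = Pow(Add(-2472, 3321), Rational(1, 2)) = Pow(849, Rational(1, 2))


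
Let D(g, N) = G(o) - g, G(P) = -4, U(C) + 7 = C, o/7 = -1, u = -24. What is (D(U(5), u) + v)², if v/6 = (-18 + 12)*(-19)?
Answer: 465124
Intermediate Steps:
o = -7 (o = 7*(-1) = -7)
U(C) = -7 + C
v = 684 (v = 6*((-18 + 12)*(-19)) = 6*(-6*(-19)) = 6*114 = 684)
D(g, N) = -4 - g
(D(U(5), u) + v)² = ((-4 - (-7 + 5)) + 684)² = ((-4 - 1*(-2)) + 684)² = ((-4 + 2) + 684)² = (-2 + 684)² = 682² = 465124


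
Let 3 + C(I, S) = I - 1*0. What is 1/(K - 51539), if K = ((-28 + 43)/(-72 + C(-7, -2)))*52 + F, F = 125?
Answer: -41/2108364 ≈ -1.9446e-5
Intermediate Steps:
C(I, S) = -3 + I (C(I, S) = -3 + (I - 1*0) = -3 + (I + 0) = -3 + I)
K = 4735/41 (K = ((-28 + 43)/(-72 + (-3 - 7)))*52 + 125 = (15/(-72 - 10))*52 + 125 = (15/(-82))*52 + 125 = (15*(-1/82))*52 + 125 = -15/82*52 + 125 = -390/41 + 125 = 4735/41 ≈ 115.49)
1/(K - 51539) = 1/(4735/41 - 51539) = 1/(-2108364/41) = -41/2108364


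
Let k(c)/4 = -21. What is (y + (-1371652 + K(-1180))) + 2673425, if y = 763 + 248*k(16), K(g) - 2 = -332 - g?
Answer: 1282554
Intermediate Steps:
k(c) = -84 (k(c) = 4*(-21) = -84)
K(g) = -330 - g (K(g) = 2 + (-332 - g) = -330 - g)
y = -20069 (y = 763 + 248*(-84) = 763 - 20832 = -20069)
(y + (-1371652 + K(-1180))) + 2673425 = (-20069 + (-1371652 + (-330 - 1*(-1180)))) + 2673425 = (-20069 + (-1371652 + (-330 + 1180))) + 2673425 = (-20069 + (-1371652 + 850)) + 2673425 = (-20069 - 1370802) + 2673425 = -1390871 + 2673425 = 1282554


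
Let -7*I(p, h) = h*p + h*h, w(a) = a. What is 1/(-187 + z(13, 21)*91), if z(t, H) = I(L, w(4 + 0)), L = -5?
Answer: -1/135 ≈ -0.0074074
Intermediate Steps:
I(p, h) = -h²/7 - h*p/7 (I(p, h) = -(h*p + h*h)/7 = -(h*p + h²)/7 = -(h² + h*p)/7 = -h²/7 - h*p/7)
z(t, H) = 4/7 (z(t, H) = -(4 + 0)*((4 + 0) - 5)/7 = -⅐*4*(4 - 5) = -⅐*4*(-1) = 4/7)
1/(-187 + z(13, 21)*91) = 1/(-187 + (4/7)*91) = 1/(-187 + 52) = 1/(-135) = -1/135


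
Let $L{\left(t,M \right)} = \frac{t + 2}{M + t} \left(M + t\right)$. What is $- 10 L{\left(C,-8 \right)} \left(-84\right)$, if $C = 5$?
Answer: $5880$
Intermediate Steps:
$L{\left(t,M \right)} = 2 + t$ ($L{\left(t,M \right)} = \frac{2 + t}{M + t} \left(M + t\right) = 2 + t$)
$- 10 L{\left(C,-8 \right)} \left(-84\right) = - 10 \left(2 + 5\right) \left(-84\right) = \left(-10\right) 7 \left(-84\right) = \left(-70\right) \left(-84\right) = 5880$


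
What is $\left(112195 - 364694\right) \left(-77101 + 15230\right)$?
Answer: $15622365629$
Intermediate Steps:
$\left(112195 - 364694\right) \left(-77101 + 15230\right) = \left(-252499\right) \left(-61871\right) = 15622365629$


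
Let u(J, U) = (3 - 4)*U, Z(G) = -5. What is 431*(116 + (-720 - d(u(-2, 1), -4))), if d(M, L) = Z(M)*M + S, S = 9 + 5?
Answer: -268513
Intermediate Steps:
S = 14
u(J, U) = -U
d(M, L) = 14 - 5*M (d(M, L) = -5*M + 14 = 14 - 5*M)
431*(116 + (-720 - d(u(-2, 1), -4))) = 431*(116 + (-720 - (14 - (-5)))) = 431*(116 + (-720 - (14 - 5*(-1)))) = 431*(116 + (-720 - (14 + 5))) = 431*(116 + (-720 - 1*19)) = 431*(116 + (-720 - 19)) = 431*(116 - 739) = 431*(-623) = -268513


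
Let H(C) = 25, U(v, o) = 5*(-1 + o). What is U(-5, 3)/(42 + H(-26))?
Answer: 10/67 ≈ 0.14925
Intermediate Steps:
U(v, o) = -5 + 5*o
U(-5, 3)/(42 + H(-26)) = (-5 + 5*3)/(42 + 25) = (-5 + 15)/67 = 10*(1/67) = 10/67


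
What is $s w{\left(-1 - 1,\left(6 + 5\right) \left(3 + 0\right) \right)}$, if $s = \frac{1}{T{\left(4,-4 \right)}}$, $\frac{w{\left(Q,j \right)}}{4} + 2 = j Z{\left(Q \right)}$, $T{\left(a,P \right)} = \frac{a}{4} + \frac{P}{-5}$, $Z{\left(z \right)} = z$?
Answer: $- \frac{1360}{9} \approx -151.11$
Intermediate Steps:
$T{\left(a,P \right)} = - \frac{P}{5} + \frac{a}{4}$ ($T{\left(a,P \right)} = a \frac{1}{4} + P \left(- \frac{1}{5}\right) = \frac{a}{4} - \frac{P}{5} = - \frac{P}{5} + \frac{a}{4}$)
$w{\left(Q,j \right)} = -8 + 4 Q j$ ($w{\left(Q,j \right)} = -8 + 4 j Q = -8 + 4 Q j$)
$s = \frac{5}{9}$ ($s = \frac{1}{\left(- \frac{1}{5}\right) \left(-4\right) + \frac{1}{4} \cdot 4} = \frac{1}{\frac{4}{5} + 1} = \frac{1}{\frac{9}{5}} = \frac{5}{9} \approx 0.55556$)
$s w{\left(-1 - 1,\left(6 + 5\right) \left(3 + 0\right) \right)} = \frac{5 \left(-8 + 4 \left(-1 - 1\right) \left(6 + 5\right) \left(3 + 0\right)\right)}{9} = \frac{5 \left(-8 + 4 \left(-1 - 1\right) 11 \cdot 3\right)}{9} = \frac{5 \left(-8 + 4 \left(-2\right) 33\right)}{9} = \frac{5 \left(-8 - 264\right)}{9} = \frac{5}{9} \left(-272\right) = - \frac{1360}{9}$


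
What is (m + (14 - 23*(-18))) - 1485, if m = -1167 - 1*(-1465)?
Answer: -759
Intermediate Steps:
m = 298 (m = -1167 + 1465 = 298)
(m + (14 - 23*(-18))) - 1485 = (298 + (14 - 23*(-18))) - 1485 = (298 + (14 + 414)) - 1485 = (298 + 428) - 1485 = 726 - 1485 = -759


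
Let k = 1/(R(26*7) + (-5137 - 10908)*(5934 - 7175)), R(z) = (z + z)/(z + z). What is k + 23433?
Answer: 466594287319/19911846 ≈ 23433.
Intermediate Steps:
R(z) = 1 (R(z) = (2*z)/((2*z)) = (2*z)*(1/(2*z)) = 1)
k = 1/19911846 (k = 1/(1 + (-5137 - 10908)*(5934 - 7175)) = 1/(1 - 16045*(-1241)) = 1/(1 + 19911845) = 1/19911846 ≈ 5.0221e-8)
k + 23433 = 1/19911846 + 23433 = 466594287319/19911846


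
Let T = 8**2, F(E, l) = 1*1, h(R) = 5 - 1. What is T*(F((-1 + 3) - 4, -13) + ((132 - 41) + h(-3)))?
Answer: 6144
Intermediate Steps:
h(R) = 4
F(E, l) = 1
T = 64
T*(F((-1 + 3) - 4, -13) + ((132 - 41) + h(-3))) = 64*(1 + ((132 - 41) + 4)) = 64*(1 + (91 + 4)) = 64*(1 + 95) = 64*96 = 6144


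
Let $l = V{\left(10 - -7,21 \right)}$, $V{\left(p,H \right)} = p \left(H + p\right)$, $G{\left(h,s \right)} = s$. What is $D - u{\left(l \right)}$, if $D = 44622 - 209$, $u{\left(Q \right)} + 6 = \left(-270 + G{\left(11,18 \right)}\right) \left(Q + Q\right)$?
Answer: $370003$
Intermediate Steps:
$l = 646$ ($l = \left(10 - -7\right) \left(21 + \left(10 - -7\right)\right) = \left(10 + 7\right) \left(21 + \left(10 + 7\right)\right) = 17 \left(21 + 17\right) = 17 \cdot 38 = 646$)
$u{\left(Q \right)} = -6 - 504 Q$ ($u{\left(Q \right)} = -6 + \left(-270 + 18\right) \left(Q + Q\right) = -6 - 252 \cdot 2 Q = -6 - 504 Q$)
$D = 44413$ ($D = 44622 - 209 = 44413$)
$D - u{\left(l \right)} = 44413 - \left(-6 - 325584\right) = 44413 - -325590 = 44413 + 325590 = 370003$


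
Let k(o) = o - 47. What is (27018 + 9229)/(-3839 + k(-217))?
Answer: -36247/4103 ≈ -8.8343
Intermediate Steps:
k(o) = -47 + o
(27018 + 9229)/(-3839 + k(-217)) = (27018 + 9229)/(-3839 + (-47 - 217)) = 36247/(-3839 - 264) = 36247/(-4103) = 36247*(-1/4103) = -36247/4103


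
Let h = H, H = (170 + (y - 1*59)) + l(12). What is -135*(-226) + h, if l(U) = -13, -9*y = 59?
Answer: 275413/9 ≈ 30601.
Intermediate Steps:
y = -59/9 (y = -1/9*59 = -59/9 ≈ -6.5556)
H = 823/9 (H = (170 + (-59/9 - 1*59)) - 13 = (170 + (-59/9 - 59)) - 13 = (170 - 590/9) - 13 = 940/9 - 13 = 823/9 ≈ 91.444)
h = 823/9 ≈ 91.444
-135*(-226) + h = -135*(-226) + 823/9 = 30510 + 823/9 = 275413/9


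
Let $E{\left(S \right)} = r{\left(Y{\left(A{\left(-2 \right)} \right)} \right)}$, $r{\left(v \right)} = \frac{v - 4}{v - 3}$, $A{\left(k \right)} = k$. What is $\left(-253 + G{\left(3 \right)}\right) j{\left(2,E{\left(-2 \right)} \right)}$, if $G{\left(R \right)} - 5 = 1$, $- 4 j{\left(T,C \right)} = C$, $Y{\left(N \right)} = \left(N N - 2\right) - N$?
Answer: $0$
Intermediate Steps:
$Y{\left(N \right)} = -2 + N^{2} - N$ ($Y{\left(N \right)} = \left(N^{2} - 2\right) - N = \left(-2 + N^{2}\right) - N = -2 + N^{2} - N$)
$r{\left(v \right)} = \frac{-4 + v}{-3 + v}$
$E{\left(S \right)} = 0$ ($E{\left(S \right)} = \frac{-4 - -4}{-3 - -4} = \frac{-4 + \left(-2 + 4 + 2\right)}{-3 + \left(-2 + 4 + 2\right)} = \frac{-4 + 4}{-3 + 4} = 1^{-1} \cdot 0 = 1 \cdot 0 = 0$)
$j{\left(T,C \right)} = - \frac{C}{4}$
$G{\left(R \right)} = 6$ ($G{\left(R \right)} = 5 + 1 = 6$)
$\left(-253 + G{\left(3 \right)}\right) j{\left(2,E{\left(-2 \right)} \right)} = \left(-253 + 6\right) \left(\left(- \frac{1}{4}\right) 0\right) = \left(-247\right) 0 = 0$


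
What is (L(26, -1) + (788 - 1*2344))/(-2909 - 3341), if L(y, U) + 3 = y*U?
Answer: 317/1250 ≈ 0.25360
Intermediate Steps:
L(y, U) = -3 + U*y (L(y, U) = -3 + y*U = -3 + U*y)
(L(26, -1) + (788 - 1*2344))/(-2909 - 3341) = ((-3 - 1*26) + (788 - 1*2344))/(-2909 - 3341) = ((-3 - 26) + (788 - 2344))/(-6250) = (-29 - 1556)*(-1/6250) = -1585*(-1/6250) = 317/1250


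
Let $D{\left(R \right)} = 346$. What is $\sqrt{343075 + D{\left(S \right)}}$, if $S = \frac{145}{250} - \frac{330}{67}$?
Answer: $\sqrt{343421} \approx 586.02$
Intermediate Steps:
$S = - \frac{14557}{3350}$ ($S = 145 \cdot \frac{1}{250} - \frac{330}{67} = \frac{29}{50} - \frac{330}{67} = - \frac{14557}{3350} \approx -4.3454$)
$\sqrt{343075 + D{\left(S \right)}} = \sqrt{343075 + 346} = \sqrt{343421}$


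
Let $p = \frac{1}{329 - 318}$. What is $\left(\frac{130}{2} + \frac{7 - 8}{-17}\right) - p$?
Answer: $\frac{12149}{187} \approx 64.968$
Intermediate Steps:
$p = \frac{1}{11} \approx 0.090909$
$\left(\frac{130}{2} + \frac{7 - 8}{-17}\right) - p = \left(\frac{130}{2} + \frac{7 - 8}{-17}\right) - \frac{1}{11} = \left(130 \cdot \frac{1}{2} + \left(7 - 8\right) \left(- \frac{1}{17}\right)\right) - \frac{1}{11} = \left(65 - - \frac{1}{17}\right) - \frac{1}{11} = \left(65 + \frac{1}{17}\right) - \frac{1}{11} = \frac{1106}{17} - \frac{1}{11} = \frac{12149}{187}$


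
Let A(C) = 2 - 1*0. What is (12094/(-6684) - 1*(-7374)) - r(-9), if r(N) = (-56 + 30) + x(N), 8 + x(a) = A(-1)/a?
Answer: 74256695/10026 ≈ 7406.4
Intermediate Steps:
A(C) = 2 (A(C) = 2 + 0 = 2)
x(a) = -8 + 2/a
r(N) = -34 + 2/N (r(N) = (-56 + 30) + (-8 + 2/N) = -26 + (-8 + 2/N) = -34 + 2/N)
(12094/(-6684) - 1*(-7374)) - r(-9) = (12094/(-6684) - 1*(-7374)) - (-34 + 2/(-9)) = (12094*(-1/6684) + 7374) - (-34 + 2*(-⅑)) = (-6047/3342 + 7374) - (-34 - 2/9) = 24637861/3342 - 1*(-308/9) = 24637861/3342 + 308/9 = 74256695/10026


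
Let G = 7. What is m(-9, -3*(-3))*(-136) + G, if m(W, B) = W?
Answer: 1231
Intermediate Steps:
m(-9, -3*(-3))*(-136) + G = -9*(-136) + 7 = 1224 + 7 = 1231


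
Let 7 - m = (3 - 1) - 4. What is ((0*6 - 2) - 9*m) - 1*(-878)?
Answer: 795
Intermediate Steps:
m = 9 (m = 7 - ((3 - 1) - 4) = 7 - (2 - 4) = 7 - 1*(-2) = 7 + 2 = 9)
((0*6 - 2) - 9*m) - 1*(-878) = ((0*6 - 2) - 9*9) - 1*(-878) = ((0 - 2) - 81) + 878 = (-2 - 81) + 878 = -83 + 878 = 795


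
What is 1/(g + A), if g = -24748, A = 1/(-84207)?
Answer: -84207/2083954837 ≈ -4.0407e-5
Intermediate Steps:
A = -1/84207 ≈ -1.1875e-5
1/(g + A) = 1/(-24748 - 1/84207) = 1/(-2083954837/84207) = -84207/2083954837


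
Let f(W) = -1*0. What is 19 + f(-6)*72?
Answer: 19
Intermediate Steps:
f(W) = 0
19 + f(-6)*72 = 19 + 0*72 = 19 + 0 = 19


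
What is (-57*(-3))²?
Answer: 29241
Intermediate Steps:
(-57*(-3))² = 171² = 29241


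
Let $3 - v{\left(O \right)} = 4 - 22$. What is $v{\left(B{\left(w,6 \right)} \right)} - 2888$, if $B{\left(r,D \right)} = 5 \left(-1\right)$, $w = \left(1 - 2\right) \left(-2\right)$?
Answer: $-2867$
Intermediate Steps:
$w = 2$ ($w = \left(1 - 2\right) \left(-2\right) = \left(-1\right) \left(-2\right) = 2$)
$B{\left(r,D \right)} = -5$
$v{\left(O \right)} = 21$ ($v{\left(O \right)} = 3 - \left(4 - 22\right) = 3 - -18 = 3 + 18 = 21$)
$v{\left(B{\left(w,6 \right)} \right)} - 2888 = 21 - 2888 = -2867$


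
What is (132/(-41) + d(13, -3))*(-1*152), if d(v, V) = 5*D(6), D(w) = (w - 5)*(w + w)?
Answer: -353856/41 ≈ -8630.6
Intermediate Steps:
D(w) = 2*w*(-5 + w) (D(w) = (-5 + w)*(2*w) = 2*w*(-5 + w))
d(v, V) = 60 (d(v, V) = 5*(2*6*(-5 + 6)) = 5*(2*6*1) = 5*12 = 60)
(132/(-41) + d(13, -3))*(-1*152) = (132/(-41) + 60)*(-1*152) = (132*(-1/41) + 60)*(-152) = (-132/41 + 60)*(-152) = (2328/41)*(-152) = -353856/41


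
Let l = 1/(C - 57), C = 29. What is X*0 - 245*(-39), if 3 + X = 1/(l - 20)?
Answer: 9555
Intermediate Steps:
l = -1/28 (l = 1/(29 - 57) = 1/(-28) = -1/28 ≈ -0.035714)
X = -1711/561 (X = -3 + 1/(-1/28 - 20) = -3 + 1/(-561/28) = -3 - 28/561 = -1711/561 ≈ -3.0499)
X*0 - 245*(-39) = -1711/561*0 - 245*(-39) = 0 + 9555 = 9555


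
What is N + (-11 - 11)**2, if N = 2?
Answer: 486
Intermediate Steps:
N + (-11 - 11)**2 = 2 + (-11 - 11)**2 = 2 + (-22)**2 = 2 + 484 = 486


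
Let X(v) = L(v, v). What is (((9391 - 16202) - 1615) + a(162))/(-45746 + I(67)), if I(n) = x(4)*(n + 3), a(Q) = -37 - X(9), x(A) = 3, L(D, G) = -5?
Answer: 4229/22768 ≈ 0.18574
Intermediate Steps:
X(v) = -5
a(Q) = -32 (a(Q) = -37 - 1*(-5) = -37 + 5 = -32)
I(n) = 9 + 3*n (I(n) = 3*(n + 3) = 3*(3 + n) = 9 + 3*n)
(((9391 - 16202) - 1615) + a(162))/(-45746 + I(67)) = (((9391 - 16202) - 1615) - 32)/(-45746 + (9 + 3*67)) = ((-6811 - 1615) - 32)/(-45746 + (9 + 201)) = (-8426 - 32)/(-45746 + 210) = -8458/(-45536) = -8458*(-1/45536) = 4229/22768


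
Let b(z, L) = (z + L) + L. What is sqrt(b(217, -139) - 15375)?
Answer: 2*I*sqrt(3859) ≈ 124.24*I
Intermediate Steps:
b(z, L) = z + 2*L (b(z, L) = (L + z) + L = z + 2*L)
sqrt(b(217, -139) - 15375) = sqrt((217 + 2*(-139)) - 15375) = sqrt((217 - 278) - 15375) = sqrt(-61 - 15375) = sqrt(-15436) = 2*I*sqrt(3859)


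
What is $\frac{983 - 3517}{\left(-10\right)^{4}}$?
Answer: $- \frac{1267}{5000} \approx -0.2534$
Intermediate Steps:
$\frac{983 - 3517}{\left(-10\right)^{4}} = \frac{983 - 3517}{10000} = \left(-2534\right) \frac{1}{10000} = - \frac{1267}{5000}$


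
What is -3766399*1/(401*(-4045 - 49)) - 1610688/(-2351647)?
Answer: 129230311625/43378480562 ≈ 2.9791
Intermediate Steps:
-3766399*1/(401*(-4045 - 49)) - 1610688/(-2351647) = -3766399/((-4094*401)) - 1610688*(-1/2351647) = -3766399/(-1641694) + 1610688/2351647 = -3766399*(-1/1641694) + 1610688/2351647 = 3766399/1641694 + 1610688/2351647 = 129230311625/43378480562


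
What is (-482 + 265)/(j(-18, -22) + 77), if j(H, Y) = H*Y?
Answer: -217/473 ≈ -0.45877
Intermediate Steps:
(-482 + 265)/(j(-18, -22) + 77) = (-482 + 265)/(-18*(-22) + 77) = -217/(396 + 77) = -217/473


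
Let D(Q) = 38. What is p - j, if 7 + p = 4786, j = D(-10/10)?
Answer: 4741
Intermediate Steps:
j = 38
p = 4779 (p = -7 + 4786 = 4779)
p - j = 4779 - 1*38 = 4779 - 38 = 4741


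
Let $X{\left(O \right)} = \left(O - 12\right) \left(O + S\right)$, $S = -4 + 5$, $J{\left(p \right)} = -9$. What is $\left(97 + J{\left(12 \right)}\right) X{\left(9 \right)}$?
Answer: $-2640$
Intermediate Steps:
$S = 1$
$X{\left(O \right)} = \left(1 + O\right) \left(-12 + O\right)$ ($X{\left(O \right)} = \left(O - 12\right) \left(O + 1\right) = \left(-12 + O\right) \left(1 + O\right) = \left(1 + O\right) \left(-12 + O\right)$)
$\left(97 + J{\left(12 \right)}\right) X{\left(9 \right)} = \left(97 - 9\right) \left(-12 + 9^{2} - 99\right) = 88 \left(-12 + 81 - 99\right) = 88 \left(-30\right) = -2640$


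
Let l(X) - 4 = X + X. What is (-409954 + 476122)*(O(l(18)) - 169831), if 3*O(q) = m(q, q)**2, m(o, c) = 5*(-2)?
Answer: -11235172008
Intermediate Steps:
m(o, c) = -10
l(X) = 4 + 2*X (l(X) = 4 + (X + X) = 4 + 2*X)
O(q) = 100/3 (O(q) = (1/3)*(-10)**2 = (1/3)*100 = 100/3)
(-409954 + 476122)*(O(l(18)) - 169831) = (-409954 + 476122)*(100/3 - 169831) = 66168*(-509393/3) = -11235172008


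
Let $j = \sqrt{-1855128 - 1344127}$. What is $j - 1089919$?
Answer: $-1089919 + i \sqrt{3199255} \approx -1.0899 \cdot 10^{6} + 1788.6 i$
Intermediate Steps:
$j = i \sqrt{3199255}$ ($j = \sqrt{-3199255} = i \sqrt{3199255} \approx 1788.6 i$)
$j - 1089919 = i \sqrt{3199255} - 1089919 = -1089919 + i \sqrt{3199255}$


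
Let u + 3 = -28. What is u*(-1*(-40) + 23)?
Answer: -1953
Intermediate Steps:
u = -31 (u = -3 - 28 = -31)
u*(-1*(-40) + 23) = -31*(-1*(-40) + 23) = -31*(40 + 23) = -31*63 = -1953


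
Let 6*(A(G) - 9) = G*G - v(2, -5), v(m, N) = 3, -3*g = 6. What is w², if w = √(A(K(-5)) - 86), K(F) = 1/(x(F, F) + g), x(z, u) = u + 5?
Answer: -1859/24 ≈ -77.458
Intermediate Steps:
g = -2 (g = -⅓*6 = -2)
x(z, u) = 5 + u
K(F) = 1/(3 + F) (K(F) = 1/((5 + F) - 2) = 1/(3 + F))
A(G) = 17/2 + G²/6 (A(G) = 9 + (G*G - 1*3)/6 = 9 + (G² - 3)/6 = 9 + (-3 + G²)/6 = 9 + (-½ + G²/6) = 17/2 + G²/6)
w = 13*I*√66/12 (w = √((17/2 + (1/(3 - 5))²/6) - 86) = √((17/2 + (1/(-2))²/6) - 86) = √((17/2 + (-½)²/6) - 86) = √((17/2 + (⅙)*(¼)) - 86) = √((17/2 + 1/24) - 86) = √(205/24 - 86) = √(-1859/24) = 13*I*√66/12 ≈ 8.801*I)
w² = (13*I*√66/12)² = -1859/24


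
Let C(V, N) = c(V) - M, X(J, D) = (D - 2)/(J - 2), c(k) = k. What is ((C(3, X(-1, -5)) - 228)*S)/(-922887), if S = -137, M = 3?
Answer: -548/16191 ≈ -0.033846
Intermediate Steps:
X(J, D) = (-2 + D)/(-2 + J)
C(V, N) = -3 + V (C(V, N) = V - 1*3 = V - 3 = -3 + V)
((C(3, X(-1, -5)) - 228)*S)/(-922887) = (((-3 + 3) - 228)*(-137))/(-922887) = ((0 - 228)*(-137))*(-1/922887) = -228*(-137)*(-1/922887) = 31236*(-1/922887) = -548/16191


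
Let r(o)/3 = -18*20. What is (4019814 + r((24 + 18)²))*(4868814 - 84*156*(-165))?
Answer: 28255614266916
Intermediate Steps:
r(o) = -1080 (r(o) = 3*(-18*20) = 3*(-360) = -1080)
(4019814 + r((24 + 18)²))*(4868814 - 84*156*(-165)) = (4019814 - 1080)*(4868814 - 84*156*(-165)) = 4018734*(4868814 - 13104*(-165)) = 4018734*(4868814 + 2162160) = 4018734*7030974 = 28255614266916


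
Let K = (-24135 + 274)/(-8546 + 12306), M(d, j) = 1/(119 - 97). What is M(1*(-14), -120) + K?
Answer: -260591/41360 ≈ -6.3006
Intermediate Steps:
M(d, j) = 1/22
K = -23861/3760 ≈ -6.3460
M(1*(-14), -120) + K = 1/22 - 23861/3760 = -260591/41360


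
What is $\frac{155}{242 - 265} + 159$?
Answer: $\frac{3502}{23} \approx 152.26$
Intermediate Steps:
$\frac{155}{242 - 265} + 159 = \frac{155}{-23} + 159 = 155 \left(- \frac{1}{23}\right) + 159 = - \frac{155}{23} + 159 = \frac{3502}{23}$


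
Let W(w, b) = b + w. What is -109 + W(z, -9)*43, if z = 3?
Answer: -367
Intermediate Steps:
-109 + W(z, -9)*43 = -109 + (-9 + 3)*43 = -109 - 6*43 = -109 - 258 = -367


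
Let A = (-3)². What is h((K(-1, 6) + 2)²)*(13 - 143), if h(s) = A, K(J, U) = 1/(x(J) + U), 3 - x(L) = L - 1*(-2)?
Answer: -1170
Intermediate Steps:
x(L) = 1 - L (x(L) = 3 - (L - 1*(-2)) = 3 - (L + 2) = 3 - (2 + L) = 3 + (-2 - L) = 1 - L)
K(J, U) = 1/(1 + U - J) (K(J, U) = 1/((1 - J) + U) = 1/(1 + U - J))
A = 9
h(s) = 9
h((K(-1, 6) + 2)²)*(13 - 143) = 9*(13 - 143) = 9*(-130) = -1170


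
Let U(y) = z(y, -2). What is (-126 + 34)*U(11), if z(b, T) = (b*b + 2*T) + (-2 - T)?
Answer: -10764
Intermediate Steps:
z(b, T) = -2 + T + b² (z(b, T) = (b² + 2*T) + (-2 - T) = -2 + T + b²)
U(y) = -4 + y² (U(y) = -2 - 2 + y² = -4 + y²)
(-126 + 34)*U(11) = (-126 + 34)*(-4 + 11²) = -92*(-4 + 121) = -92*117 = -10764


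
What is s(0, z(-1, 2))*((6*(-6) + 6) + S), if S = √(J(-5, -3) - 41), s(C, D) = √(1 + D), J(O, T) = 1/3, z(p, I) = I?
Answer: -30*√3 + I*√122 ≈ -51.962 + 11.045*I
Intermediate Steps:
J(O, T) = ⅓
S = I*√366/3 (S = √(⅓ - 41) = √(-122/3) = I*√366/3 ≈ 6.377*I)
s(0, z(-1, 2))*((6*(-6) + 6) + S) = √(1 + 2)*((6*(-6) + 6) + I*√366/3) = √3*((-36 + 6) + I*√366/3) = √3*(-30 + I*√366/3)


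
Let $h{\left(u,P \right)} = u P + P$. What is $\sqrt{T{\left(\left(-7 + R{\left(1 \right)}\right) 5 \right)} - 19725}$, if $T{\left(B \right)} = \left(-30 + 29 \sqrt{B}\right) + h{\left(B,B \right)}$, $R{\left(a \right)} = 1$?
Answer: $\sqrt{-18885 + 29 i \sqrt{30}} \approx 0.5779 + 137.42 i$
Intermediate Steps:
$h{\left(u,P \right)} = P + P u$ ($h{\left(u,P \right)} = P u + P = P + P u$)
$T{\left(B \right)} = -30 + 29 \sqrt{B} + B \left(1 + B\right)$ ($T{\left(B \right)} = \left(-30 + 29 \sqrt{B}\right) + B \left(1 + B\right) = -30 + 29 \sqrt{B} + B \left(1 + B\right)$)
$\sqrt{T{\left(\left(-7 + R{\left(1 \right)}\right) 5 \right)} - 19725} = \sqrt{\left(-30 + 29 \sqrt{\left(-7 + 1\right) 5} + \left(-7 + 1\right) 5 \left(1 + \left(-7 + 1\right) 5\right)\right) - 19725} = \sqrt{\left(-30 + 29 \sqrt{\left(-6\right) 5} + \left(-6\right) 5 \left(1 - 30\right)\right) - 19725} = \sqrt{\left(-30 + 29 \sqrt{-30} - 30 \left(1 - 30\right)\right) - 19725} = \sqrt{\left(-30 + 29 i \sqrt{30} - -870\right) - 19725} = \sqrt{\left(-30 + 29 i \sqrt{30} + 870\right) - 19725} = \sqrt{\left(840 + 29 i \sqrt{30}\right) - 19725} = \sqrt{-18885 + 29 i \sqrt{30}}$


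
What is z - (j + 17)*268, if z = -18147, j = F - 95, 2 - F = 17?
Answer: 6777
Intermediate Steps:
F = -15 (F = 2 - 1*17 = 2 - 17 = -15)
j = -110 (j = -15 - 95 = -110)
z - (j + 17)*268 = -18147 - (-110 + 17)*268 = -18147 - (-93)*268 = -18147 - 1*(-24924) = -18147 + 24924 = 6777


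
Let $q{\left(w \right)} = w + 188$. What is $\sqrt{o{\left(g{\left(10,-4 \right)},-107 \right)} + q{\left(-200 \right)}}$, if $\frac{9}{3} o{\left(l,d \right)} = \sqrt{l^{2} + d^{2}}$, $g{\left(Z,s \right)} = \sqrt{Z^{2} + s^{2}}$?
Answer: $\sqrt{-12 + \sqrt{1285}} \approx 4.8833$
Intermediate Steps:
$q{\left(w \right)} = 188 + w$
$o{\left(l,d \right)} = \frac{\sqrt{d^{2} + l^{2}}}{3}$ ($o{\left(l,d \right)} = \frac{\sqrt{l^{2} + d^{2}}}{3} = \frac{\sqrt{d^{2} + l^{2}}}{3}$)
$\sqrt{o{\left(g{\left(10,-4 \right)},-107 \right)} + q{\left(-200 \right)}} = \sqrt{\frac{\sqrt{\left(-107\right)^{2} + \left(\sqrt{10^{2} + \left(-4\right)^{2}}\right)^{2}}}{3} + \left(188 - 200\right)} = \sqrt{\frac{\sqrt{11449 + \left(\sqrt{100 + 16}\right)^{2}}}{3} - 12} = \sqrt{\frac{\sqrt{11449 + \left(\sqrt{116}\right)^{2}}}{3} - 12} = \sqrt{\frac{\sqrt{11449 + \left(2 \sqrt{29}\right)^{2}}}{3} - 12} = \sqrt{\frac{\sqrt{11449 + 116}}{3} - 12} = \sqrt{\frac{\sqrt{11565}}{3} - 12} = \sqrt{\frac{3 \sqrt{1285}}{3} - 12} = \sqrt{\sqrt{1285} - 12} = \sqrt{-12 + \sqrt{1285}}$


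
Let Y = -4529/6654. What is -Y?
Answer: 4529/6654 ≈ 0.68064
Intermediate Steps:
Y = -4529/6654 (Y = -4529*1/6654 = -4529/6654 ≈ -0.68064)
-Y = -1*(-4529/6654) = 4529/6654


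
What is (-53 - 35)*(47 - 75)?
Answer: 2464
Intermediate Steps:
(-53 - 35)*(47 - 75) = -88*(-28) = 2464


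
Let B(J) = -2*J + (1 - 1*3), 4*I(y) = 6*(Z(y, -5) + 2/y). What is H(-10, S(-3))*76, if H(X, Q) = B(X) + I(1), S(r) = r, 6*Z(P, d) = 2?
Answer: 1634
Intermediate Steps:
Z(P, d) = ⅓ (Z(P, d) = (⅙)*2 = ⅓)
I(y) = ½ + 3/y (I(y) = (6*(⅓ + 2/y))/4 = (2 + 12/y)/4 = ½ + 3/y)
B(J) = -2 - 2*J (B(J) = -2*J + (1 - 3) = -2*J - 2 = -2 - 2*J)
H(X, Q) = 3/2 - 2*X (H(X, Q) = (-2 - 2*X) + (½)*(6 + 1)/1 = (-2 - 2*X) + (½)*1*7 = (-2 - 2*X) + 7/2 = 3/2 - 2*X)
H(-10, S(-3))*76 = (3/2 - 2*(-10))*76 = (3/2 + 20)*76 = (43/2)*76 = 1634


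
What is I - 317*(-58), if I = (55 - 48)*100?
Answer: 19086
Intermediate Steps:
I = 700 (I = 7*100 = 700)
I - 317*(-58) = 700 - 317*(-58) = 700 + 18386 = 19086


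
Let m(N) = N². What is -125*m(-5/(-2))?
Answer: -3125/4 ≈ -781.25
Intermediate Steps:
-125*m(-5/(-2)) = -125*(-5/(-2))² = -125*(-5*(-½))² = -125*(5/2)² = -125*25/4 = -3125/4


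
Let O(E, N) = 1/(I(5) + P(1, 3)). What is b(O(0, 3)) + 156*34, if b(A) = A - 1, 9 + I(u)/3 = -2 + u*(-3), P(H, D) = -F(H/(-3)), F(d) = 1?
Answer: 418936/79 ≈ 5303.0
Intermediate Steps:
P(H, D) = -1 (P(H, D) = -1*1 = -1)
I(u) = -33 - 9*u (I(u) = -27 + 3*(-2 + u*(-3)) = -27 + 3*(-2 - 3*u) = -27 + (-6 - 9*u) = -33 - 9*u)
O(E, N) = -1/79 (O(E, N) = 1/((-33 - 9*5) - 1) = 1/((-33 - 45) - 1) = 1/(-78 - 1) = 1/(-79) = -1/79)
b(A) = -1 + A
b(O(0, 3)) + 156*34 = (-1 - 1/79) + 156*34 = -80/79 + 5304 = 418936/79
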